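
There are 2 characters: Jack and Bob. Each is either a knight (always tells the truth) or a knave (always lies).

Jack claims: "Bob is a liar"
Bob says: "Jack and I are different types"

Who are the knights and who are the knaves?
Jack is a knave.
Bob is a knight.

Verification:
- Jack (knave) says "Bob is a liar" - this is FALSE (a lie) because Bob is a knight.
- Bob (knight) says "Jack and I are different types" - this is TRUE because Bob is a knight and Jack is a knave.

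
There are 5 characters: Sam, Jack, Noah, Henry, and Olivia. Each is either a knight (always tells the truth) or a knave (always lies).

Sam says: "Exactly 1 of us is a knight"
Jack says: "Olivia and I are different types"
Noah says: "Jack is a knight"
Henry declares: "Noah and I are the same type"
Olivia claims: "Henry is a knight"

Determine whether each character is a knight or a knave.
Sam is a knave.
Jack is a knight.
Noah is a knight.
Henry is a knave.
Olivia is a knave.

Verification:
- Sam (knave) says "Exactly 1 of us is a knight" - this is FALSE (a lie) because there are 2 knights.
- Jack (knight) says "Olivia and I are different types" - this is TRUE because Jack is a knight and Olivia is a knave.
- Noah (knight) says "Jack is a knight" - this is TRUE because Jack is a knight.
- Henry (knave) says "Noah and I are the same type" - this is FALSE (a lie) because Henry is a knave and Noah is a knight.
- Olivia (knave) says "Henry is a knight" - this is FALSE (a lie) because Henry is a knave.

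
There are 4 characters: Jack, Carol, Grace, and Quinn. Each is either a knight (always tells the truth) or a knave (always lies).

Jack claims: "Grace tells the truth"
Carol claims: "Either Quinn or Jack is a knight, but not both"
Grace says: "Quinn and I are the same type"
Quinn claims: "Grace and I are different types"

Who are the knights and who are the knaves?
Jack is a knave.
Carol is a knight.
Grace is a knave.
Quinn is a knight.

Verification:
- Jack (knave) says "Grace tells the truth" - this is FALSE (a lie) because Grace is a knave.
- Carol (knight) says "Either Quinn or Jack is a knight, but not both" - this is TRUE because Quinn is a knight and Jack is a knave.
- Grace (knave) says "Quinn and I are the same type" - this is FALSE (a lie) because Grace is a knave and Quinn is a knight.
- Quinn (knight) says "Grace and I are different types" - this is TRUE because Quinn is a knight and Grace is a knave.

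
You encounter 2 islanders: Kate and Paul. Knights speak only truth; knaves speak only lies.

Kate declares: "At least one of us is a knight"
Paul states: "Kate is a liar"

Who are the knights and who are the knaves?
Kate is a knight.
Paul is a knave.

Verification:
- Kate (knight) says "At least one of us is a knight" - this is TRUE because Kate is a knight.
- Paul (knave) says "Kate is a liar" - this is FALSE (a lie) because Kate is a knight.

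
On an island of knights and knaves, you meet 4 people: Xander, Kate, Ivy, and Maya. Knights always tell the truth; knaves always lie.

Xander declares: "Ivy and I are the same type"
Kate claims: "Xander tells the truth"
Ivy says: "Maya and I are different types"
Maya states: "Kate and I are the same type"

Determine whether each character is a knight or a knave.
Xander is a knight.
Kate is a knight.
Ivy is a knight.
Maya is a knave.

Verification:
- Xander (knight) says "Ivy and I are the same type" - this is TRUE because Xander is a knight and Ivy is a knight.
- Kate (knight) says "Xander tells the truth" - this is TRUE because Xander is a knight.
- Ivy (knight) says "Maya and I are different types" - this is TRUE because Ivy is a knight and Maya is a knave.
- Maya (knave) says "Kate and I are the same type" - this is FALSE (a lie) because Maya is a knave and Kate is a knight.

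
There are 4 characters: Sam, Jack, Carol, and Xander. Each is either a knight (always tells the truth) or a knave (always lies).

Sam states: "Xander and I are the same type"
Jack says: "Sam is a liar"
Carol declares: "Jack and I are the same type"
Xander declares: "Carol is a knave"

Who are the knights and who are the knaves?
Sam is a knave.
Jack is a knight.
Carol is a knave.
Xander is a knight.

Verification:
- Sam (knave) says "Xander and I are the same type" - this is FALSE (a lie) because Sam is a knave and Xander is a knight.
- Jack (knight) says "Sam is a liar" - this is TRUE because Sam is a knave.
- Carol (knave) says "Jack and I are the same type" - this is FALSE (a lie) because Carol is a knave and Jack is a knight.
- Xander (knight) says "Carol is a knave" - this is TRUE because Carol is a knave.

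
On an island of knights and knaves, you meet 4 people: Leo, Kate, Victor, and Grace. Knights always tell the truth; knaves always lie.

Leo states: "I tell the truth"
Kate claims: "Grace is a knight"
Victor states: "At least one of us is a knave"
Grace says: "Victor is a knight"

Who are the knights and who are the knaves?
Leo is a knave.
Kate is a knight.
Victor is a knight.
Grace is a knight.

Verification:
- Leo (knave) says "I tell the truth" - this is FALSE (a lie) because Leo is a knave.
- Kate (knight) says "Grace is a knight" - this is TRUE because Grace is a knight.
- Victor (knight) says "At least one of us is a knave" - this is TRUE because Leo is a knave.
- Grace (knight) says "Victor is a knight" - this is TRUE because Victor is a knight.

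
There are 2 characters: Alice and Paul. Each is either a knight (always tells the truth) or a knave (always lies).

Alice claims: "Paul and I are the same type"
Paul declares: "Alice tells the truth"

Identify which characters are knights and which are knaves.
Alice is a knight.
Paul is a knight.

Verification:
- Alice (knight) says "Paul and I are the same type" - this is TRUE because Alice is a knight and Paul is a knight.
- Paul (knight) says "Alice tells the truth" - this is TRUE because Alice is a knight.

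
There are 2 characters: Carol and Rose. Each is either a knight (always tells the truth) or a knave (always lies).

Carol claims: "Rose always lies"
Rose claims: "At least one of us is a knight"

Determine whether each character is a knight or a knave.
Carol is a knave.
Rose is a knight.

Verification:
- Carol (knave) says "Rose always lies" - this is FALSE (a lie) because Rose is a knight.
- Rose (knight) says "At least one of us is a knight" - this is TRUE because Rose is a knight.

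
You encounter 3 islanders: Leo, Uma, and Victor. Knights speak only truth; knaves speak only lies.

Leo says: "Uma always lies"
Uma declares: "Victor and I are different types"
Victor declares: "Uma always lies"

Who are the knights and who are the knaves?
Leo is a knave.
Uma is a knight.
Victor is a knave.

Verification:
- Leo (knave) says "Uma always lies" - this is FALSE (a lie) because Uma is a knight.
- Uma (knight) says "Victor and I are different types" - this is TRUE because Uma is a knight and Victor is a knave.
- Victor (knave) says "Uma always lies" - this is FALSE (a lie) because Uma is a knight.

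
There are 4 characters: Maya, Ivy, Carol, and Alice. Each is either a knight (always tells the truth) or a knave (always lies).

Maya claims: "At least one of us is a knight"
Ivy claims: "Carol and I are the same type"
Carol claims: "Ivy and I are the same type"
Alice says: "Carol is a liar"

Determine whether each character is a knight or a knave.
Maya is a knight.
Ivy is a knight.
Carol is a knight.
Alice is a knave.

Verification:
- Maya (knight) says "At least one of us is a knight" - this is TRUE because Maya, Ivy, and Carol are knights.
- Ivy (knight) says "Carol and I are the same type" - this is TRUE because Ivy is a knight and Carol is a knight.
- Carol (knight) says "Ivy and I are the same type" - this is TRUE because Carol is a knight and Ivy is a knight.
- Alice (knave) says "Carol is a liar" - this is FALSE (a lie) because Carol is a knight.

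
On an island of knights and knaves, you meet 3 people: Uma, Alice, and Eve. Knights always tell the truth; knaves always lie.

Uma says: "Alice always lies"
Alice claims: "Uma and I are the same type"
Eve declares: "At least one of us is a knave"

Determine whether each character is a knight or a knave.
Uma is a knight.
Alice is a knave.
Eve is a knight.

Verification:
- Uma (knight) says "Alice always lies" - this is TRUE because Alice is a knave.
- Alice (knave) says "Uma and I are the same type" - this is FALSE (a lie) because Alice is a knave and Uma is a knight.
- Eve (knight) says "At least one of us is a knave" - this is TRUE because Alice is a knave.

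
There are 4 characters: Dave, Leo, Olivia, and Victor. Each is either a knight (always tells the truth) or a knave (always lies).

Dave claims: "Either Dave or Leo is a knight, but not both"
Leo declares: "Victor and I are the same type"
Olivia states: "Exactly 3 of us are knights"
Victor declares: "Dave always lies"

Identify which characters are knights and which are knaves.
Dave is a knave.
Leo is a knave.
Olivia is a knave.
Victor is a knight.

Verification:
- Dave (knave) says "Either Dave or Leo is a knight, but not both" - this is FALSE (a lie) because Dave is a knave and Leo is a knave.
- Leo (knave) says "Victor and I are the same type" - this is FALSE (a lie) because Leo is a knave and Victor is a knight.
- Olivia (knave) says "Exactly 3 of us are knights" - this is FALSE (a lie) because there are 1 knights.
- Victor (knight) says "Dave always lies" - this is TRUE because Dave is a knave.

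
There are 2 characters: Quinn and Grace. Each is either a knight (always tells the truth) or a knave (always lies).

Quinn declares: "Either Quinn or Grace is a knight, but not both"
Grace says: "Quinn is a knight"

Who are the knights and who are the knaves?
Quinn is a knave.
Grace is a knave.

Verification:
- Quinn (knave) says "Either Quinn or Grace is a knight, but not both" - this is FALSE (a lie) because Quinn is a knave and Grace is a knave.
- Grace (knave) says "Quinn is a knight" - this is FALSE (a lie) because Quinn is a knave.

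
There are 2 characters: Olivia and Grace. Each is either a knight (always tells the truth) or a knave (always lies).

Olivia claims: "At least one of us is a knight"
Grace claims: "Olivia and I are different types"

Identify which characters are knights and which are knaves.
Olivia is a knave.
Grace is a knave.

Verification:
- Olivia (knave) says "At least one of us is a knight" - this is FALSE (a lie) because no one is a knight.
- Grace (knave) says "Olivia and I are different types" - this is FALSE (a lie) because Grace is a knave and Olivia is a knave.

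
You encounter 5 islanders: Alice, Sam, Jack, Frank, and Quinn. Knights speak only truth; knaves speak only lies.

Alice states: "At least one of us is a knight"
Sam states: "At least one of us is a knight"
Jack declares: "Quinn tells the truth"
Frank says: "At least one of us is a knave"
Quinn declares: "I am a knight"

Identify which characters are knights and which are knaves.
Alice is a knight.
Sam is a knight.
Jack is a knave.
Frank is a knight.
Quinn is a knave.

Verification:
- Alice (knight) says "At least one of us is a knight" - this is TRUE because Alice, Sam, and Frank are knights.
- Sam (knight) says "At least one of us is a knight" - this is TRUE because Alice, Sam, and Frank are knights.
- Jack (knave) says "Quinn tells the truth" - this is FALSE (a lie) because Quinn is a knave.
- Frank (knight) says "At least one of us is a knave" - this is TRUE because Jack and Quinn are knaves.
- Quinn (knave) says "I am a knight" - this is FALSE (a lie) because Quinn is a knave.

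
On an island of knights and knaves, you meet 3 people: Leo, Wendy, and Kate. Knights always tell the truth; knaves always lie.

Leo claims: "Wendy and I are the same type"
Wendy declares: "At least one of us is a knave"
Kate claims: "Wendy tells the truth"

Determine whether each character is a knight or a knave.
Leo is a knave.
Wendy is a knight.
Kate is a knight.

Verification:
- Leo (knave) says "Wendy and I are the same type" - this is FALSE (a lie) because Leo is a knave and Wendy is a knight.
- Wendy (knight) says "At least one of us is a knave" - this is TRUE because Leo is a knave.
- Kate (knight) says "Wendy tells the truth" - this is TRUE because Wendy is a knight.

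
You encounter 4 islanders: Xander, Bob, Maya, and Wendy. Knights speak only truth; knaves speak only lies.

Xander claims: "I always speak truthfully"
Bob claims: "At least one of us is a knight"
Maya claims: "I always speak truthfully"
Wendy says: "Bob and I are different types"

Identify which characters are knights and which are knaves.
Xander is a knave.
Bob is a knave.
Maya is a knave.
Wendy is a knave.

Verification:
- Xander (knave) says "I always speak truthfully" - this is FALSE (a lie) because Xander is a knave.
- Bob (knave) says "At least one of us is a knight" - this is FALSE (a lie) because no one is a knight.
- Maya (knave) says "I always speak truthfully" - this is FALSE (a lie) because Maya is a knave.
- Wendy (knave) says "Bob and I are different types" - this is FALSE (a lie) because Wendy is a knave and Bob is a knave.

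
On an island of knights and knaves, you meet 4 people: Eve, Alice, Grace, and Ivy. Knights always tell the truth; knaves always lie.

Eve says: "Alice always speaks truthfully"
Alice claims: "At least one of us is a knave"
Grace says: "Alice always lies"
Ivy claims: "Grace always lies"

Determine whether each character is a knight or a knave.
Eve is a knight.
Alice is a knight.
Grace is a knave.
Ivy is a knight.

Verification:
- Eve (knight) says "Alice always speaks truthfully" - this is TRUE because Alice is a knight.
- Alice (knight) says "At least one of us is a knave" - this is TRUE because Grace is a knave.
- Grace (knave) says "Alice always lies" - this is FALSE (a lie) because Alice is a knight.
- Ivy (knight) says "Grace always lies" - this is TRUE because Grace is a knave.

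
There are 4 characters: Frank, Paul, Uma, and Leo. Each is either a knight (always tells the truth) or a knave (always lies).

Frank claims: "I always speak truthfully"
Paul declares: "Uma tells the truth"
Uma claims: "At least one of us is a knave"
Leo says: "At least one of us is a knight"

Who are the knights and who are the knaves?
Frank is a knave.
Paul is a knight.
Uma is a knight.
Leo is a knight.

Verification:
- Frank (knave) says "I always speak truthfully" - this is FALSE (a lie) because Frank is a knave.
- Paul (knight) says "Uma tells the truth" - this is TRUE because Uma is a knight.
- Uma (knight) says "At least one of us is a knave" - this is TRUE because Frank is a knave.
- Leo (knight) says "At least one of us is a knight" - this is TRUE because Paul, Uma, and Leo are knights.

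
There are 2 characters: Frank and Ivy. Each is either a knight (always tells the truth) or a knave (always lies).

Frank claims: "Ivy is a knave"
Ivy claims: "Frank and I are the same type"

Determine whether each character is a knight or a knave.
Frank is a knight.
Ivy is a knave.

Verification:
- Frank (knight) says "Ivy is a knave" - this is TRUE because Ivy is a knave.
- Ivy (knave) says "Frank and I are the same type" - this is FALSE (a lie) because Ivy is a knave and Frank is a knight.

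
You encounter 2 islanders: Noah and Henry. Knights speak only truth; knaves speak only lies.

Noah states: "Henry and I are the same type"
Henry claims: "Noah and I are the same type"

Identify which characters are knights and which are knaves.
Noah is a knight.
Henry is a knight.

Verification:
- Noah (knight) says "Henry and I are the same type" - this is TRUE because Noah is a knight and Henry is a knight.
- Henry (knight) says "Noah and I are the same type" - this is TRUE because Henry is a knight and Noah is a knight.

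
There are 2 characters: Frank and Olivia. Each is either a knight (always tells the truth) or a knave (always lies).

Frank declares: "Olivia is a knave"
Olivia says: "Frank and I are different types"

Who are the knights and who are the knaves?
Frank is a knave.
Olivia is a knight.

Verification:
- Frank (knave) says "Olivia is a knave" - this is FALSE (a lie) because Olivia is a knight.
- Olivia (knight) says "Frank and I are different types" - this is TRUE because Olivia is a knight and Frank is a knave.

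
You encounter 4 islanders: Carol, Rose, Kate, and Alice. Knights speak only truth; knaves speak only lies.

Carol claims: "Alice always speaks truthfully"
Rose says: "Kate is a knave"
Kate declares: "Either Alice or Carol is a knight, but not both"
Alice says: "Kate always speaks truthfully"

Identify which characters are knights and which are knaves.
Carol is a knave.
Rose is a knight.
Kate is a knave.
Alice is a knave.

Verification:
- Carol (knave) says "Alice always speaks truthfully" - this is FALSE (a lie) because Alice is a knave.
- Rose (knight) says "Kate is a knave" - this is TRUE because Kate is a knave.
- Kate (knave) says "Either Alice or Carol is a knight, but not both" - this is FALSE (a lie) because Alice is a knave and Carol is a knave.
- Alice (knave) says "Kate always speaks truthfully" - this is FALSE (a lie) because Kate is a knave.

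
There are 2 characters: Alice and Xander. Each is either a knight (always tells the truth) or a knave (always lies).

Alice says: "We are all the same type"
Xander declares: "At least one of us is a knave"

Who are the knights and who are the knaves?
Alice is a knave.
Xander is a knight.

Verification:
- Alice (knave) says "We are all the same type" - this is FALSE (a lie) because Xander is a knight and Alice is a knave.
- Xander (knight) says "At least one of us is a knave" - this is TRUE because Alice is a knave.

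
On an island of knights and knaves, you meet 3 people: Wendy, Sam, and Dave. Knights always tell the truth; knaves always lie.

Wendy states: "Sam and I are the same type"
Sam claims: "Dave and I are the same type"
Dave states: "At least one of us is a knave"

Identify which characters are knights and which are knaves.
Wendy is a knave.
Sam is a knight.
Dave is a knight.

Verification:
- Wendy (knave) says "Sam and I are the same type" - this is FALSE (a lie) because Wendy is a knave and Sam is a knight.
- Sam (knight) says "Dave and I are the same type" - this is TRUE because Sam is a knight and Dave is a knight.
- Dave (knight) says "At least one of us is a knave" - this is TRUE because Wendy is a knave.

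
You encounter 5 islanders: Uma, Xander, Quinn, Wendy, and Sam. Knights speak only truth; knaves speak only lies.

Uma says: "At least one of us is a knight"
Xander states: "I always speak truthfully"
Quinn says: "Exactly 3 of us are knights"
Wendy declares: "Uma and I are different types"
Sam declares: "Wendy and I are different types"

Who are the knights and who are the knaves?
Uma is a knave.
Xander is a knave.
Quinn is a knave.
Wendy is a knave.
Sam is a knave.

Verification:
- Uma (knave) says "At least one of us is a knight" - this is FALSE (a lie) because no one is a knight.
- Xander (knave) says "I always speak truthfully" - this is FALSE (a lie) because Xander is a knave.
- Quinn (knave) says "Exactly 3 of us are knights" - this is FALSE (a lie) because there are 0 knights.
- Wendy (knave) says "Uma and I are different types" - this is FALSE (a lie) because Wendy is a knave and Uma is a knave.
- Sam (knave) says "Wendy and I are different types" - this is FALSE (a lie) because Sam is a knave and Wendy is a knave.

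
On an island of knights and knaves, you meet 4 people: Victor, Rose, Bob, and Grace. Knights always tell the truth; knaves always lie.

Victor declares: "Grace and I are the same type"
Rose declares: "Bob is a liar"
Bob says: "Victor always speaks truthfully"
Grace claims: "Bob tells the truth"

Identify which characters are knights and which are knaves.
Victor is a knight.
Rose is a knave.
Bob is a knight.
Grace is a knight.

Verification:
- Victor (knight) says "Grace and I are the same type" - this is TRUE because Victor is a knight and Grace is a knight.
- Rose (knave) says "Bob is a liar" - this is FALSE (a lie) because Bob is a knight.
- Bob (knight) says "Victor always speaks truthfully" - this is TRUE because Victor is a knight.
- Grace (knight) says "Bob tells the truth" - this is TRUE because Bob is a knight.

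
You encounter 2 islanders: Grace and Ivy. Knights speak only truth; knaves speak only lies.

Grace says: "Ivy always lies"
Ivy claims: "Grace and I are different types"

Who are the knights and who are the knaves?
Grace is a knave.
Ivy is a knight.

Verification:
- Grace (knave) says "Ivy always lies" - this is FALSE (a lie) because Ivy is a knight.
- Ivy (knight) says "Grace and I are different types" - this is TRUE because Ivy is a knight and Grace is a knave.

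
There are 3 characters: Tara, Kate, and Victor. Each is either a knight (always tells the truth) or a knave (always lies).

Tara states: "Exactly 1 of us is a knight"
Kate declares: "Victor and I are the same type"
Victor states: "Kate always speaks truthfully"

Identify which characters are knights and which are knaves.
Tara is a knave.
Kate is a knight.
Victor is a knight.

Verification:
- Tara (knave) says "Exactly 1 of us is a knight" - this is FALSE (a lie) because there are 2 knights.
- Kate (knight) says "Victor and I are the same type" - this is TRUE because Kate is a knight and Victor is a knight.
- Victor (knight) says "Kate always speaks truthfully" - this is TRUE because Kate is a knight.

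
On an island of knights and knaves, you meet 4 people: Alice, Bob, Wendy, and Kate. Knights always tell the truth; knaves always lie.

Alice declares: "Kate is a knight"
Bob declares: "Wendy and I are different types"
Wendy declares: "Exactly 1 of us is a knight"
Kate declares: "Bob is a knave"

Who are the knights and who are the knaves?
Alice is a knight.
Bob is a knave.
Wendy is a knave.
Kate is a knight.

Verification:
- Alice (knight) says "Kate is a knight" - this is TRUE because Kate is a knight.
- Bob (knave) says "Wendy and I are different types" - this is FALSE (a lie) because Bob is a knave and Wendy is a knave.
- Wendy (knave) says "Exactly 1 of us is a knight" - this is FALSE (a lie) because there are 2 knights.
- Kate (knight) says "Bob is a knave" - this is TRUE because Bob is a knave.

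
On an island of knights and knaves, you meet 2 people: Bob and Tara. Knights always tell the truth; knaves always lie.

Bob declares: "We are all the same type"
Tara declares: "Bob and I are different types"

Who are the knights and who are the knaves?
Bob is a knave.
Tara is a knight.

Verification:
- Bob (knave) says "We are all the same type" - this is FALSE (a lie) because Tara is a knight and Bob is a knave.
- Tara (knight) says "Bob and I are different types" - this is TRUE because Tara is a knight and Bob is a knave.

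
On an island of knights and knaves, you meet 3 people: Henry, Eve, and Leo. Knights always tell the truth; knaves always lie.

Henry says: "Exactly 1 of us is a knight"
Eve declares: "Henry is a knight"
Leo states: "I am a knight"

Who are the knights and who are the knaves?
Henry is a knave.
Eve is a knave.
Leo is a knave.

Verification:
- Henry (knave) says "Exactly 1 of us is a knight" - this is FALSE (a lie) because there are 0 knights.
- Eve (knave) says "Henry is a knight" - this is FALSE (a lie) because Henry is a knave.
- Leo (knave) says "I am a knight" - this is FALSE (a lie) because Leo is a knave.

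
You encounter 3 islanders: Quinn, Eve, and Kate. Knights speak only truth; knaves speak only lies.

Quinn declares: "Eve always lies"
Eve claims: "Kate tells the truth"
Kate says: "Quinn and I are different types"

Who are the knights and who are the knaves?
Quinn is a knave.
Eve is a knight.
Kate is a knight.

Verification:
- Quinn (knave) says "Eve always lies" - this is FALSE (a lie) because Eve is a knight.
- Eve (knight) says "Kate tells the truth" - this is TRUE because Kate is a knight.
- Kate (knight) says "Quinn and I are different types" - this is TRUE because Kate is a knight and Quinn is a knave.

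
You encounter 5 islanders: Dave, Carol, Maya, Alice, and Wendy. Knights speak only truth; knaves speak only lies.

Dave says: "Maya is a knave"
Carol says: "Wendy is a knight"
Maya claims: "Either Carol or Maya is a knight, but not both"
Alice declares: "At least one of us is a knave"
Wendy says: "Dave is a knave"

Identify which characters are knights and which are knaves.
Dave is a knight.
Carol is a knave.
Maya is a knave.
Alice is a knight.
Wendy is a knave.

Verification:
- Dave (knight) says "Maya is a knave" - this is TRUE because Maya is a knave.
- Carol (knave) says "Wendy is a knight" - this is FALSE (a lie) because Wendy is a knave.
- Maya (knave) says "Either Carol or Maya is a knight, but not both" - this is FALSE (a lie) because Carol is a knave and Maya is a knave.
- Alice (knight) says "At least one of us is a knave" - this is TRUE because Carol, Maya, and Wendy are knaves.
- Wendy (knave) says "Dave is a knave" - this is FALSE (a lie) because Dave is a knight.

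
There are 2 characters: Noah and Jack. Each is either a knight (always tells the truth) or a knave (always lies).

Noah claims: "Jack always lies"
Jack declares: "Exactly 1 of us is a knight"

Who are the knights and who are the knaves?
Noah is a knave.
Jack is a knight.

Verification:
- Noah (knave) says "Jack always lies" - this is FALSE (a lie) because Jack is a knight.
- Jack (knight) says "Exactly 1 of us is a knight" - this is TRUE because there are 1 knights.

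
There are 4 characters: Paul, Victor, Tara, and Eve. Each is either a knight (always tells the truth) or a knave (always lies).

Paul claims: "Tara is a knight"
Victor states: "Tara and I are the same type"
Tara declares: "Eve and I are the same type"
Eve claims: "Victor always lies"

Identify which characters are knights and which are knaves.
Paul is a knight.
Victor is a knave.
Tara is a knight.
Eve is a knight.

Verification:
- Paul (knight) says "Tara is a knight" - this is TRUE because Tara is a knight.
- Victor (knave) says "Tara and I are the same type" - this is FALSE (a lie) because Victor is a knave and Tara is a knight.
- Tara (knight) says "Eve and I are the same type" - this is TRUE because Tara is a knight and Eve is a knight.
- Eve (knight) says "Victor always lies" - this is TRUE because Victor is a knave.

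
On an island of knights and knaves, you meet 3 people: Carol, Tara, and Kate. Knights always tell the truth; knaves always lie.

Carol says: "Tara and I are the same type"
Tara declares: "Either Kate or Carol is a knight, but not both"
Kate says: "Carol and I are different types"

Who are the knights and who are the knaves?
Carol is a knave.
Tara is a knight.
Kate is a knight.

Verification:
- Carol (knave) says "Tara and I are the same type" - this is FALSE (a lie) because Carol is a knave and Tara is a knight.
- Tara (knight) says "Either Kate or Carol is a knight, but not both" - this is TRUE because Kate is a knight and Carol is a knave.
- Kate (knight) says "Carol and I are different types" - this is TRUE because Kate is a knight and Carol is a knave.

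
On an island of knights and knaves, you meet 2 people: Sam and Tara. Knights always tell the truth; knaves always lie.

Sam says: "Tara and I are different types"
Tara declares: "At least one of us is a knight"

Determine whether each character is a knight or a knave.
Sam is a knave.
Tara is a knave.

Verification:
- Sam (knave) says "Tara and I are different types" - this is FALSE (a lie) because Sam is a knave and Tara is a knave.
- Tara (knave) says "At least one of us is a knight" - this is FALSE (a lie) because no one is a knight.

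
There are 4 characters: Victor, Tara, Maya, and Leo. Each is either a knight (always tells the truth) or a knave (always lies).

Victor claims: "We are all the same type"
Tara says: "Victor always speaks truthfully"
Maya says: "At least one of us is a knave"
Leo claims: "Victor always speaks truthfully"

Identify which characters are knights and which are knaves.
Victor is a knave.
Tara is a knave.
Maya is a knight.
Leo is a knave.

Verification:
- Victor (knave) says "We are all the same type" - this is FALSE (a lie) because Maya is a knight and Victor, Tara, and Leo are knaves.
- Tara (knave) says "Victor always speaks truthfully" - this is FALSE (a lie) because Victor is a knave.
- Maya (knight) says "At least one of us is a knave" - this is TRUE because Victor, Tara, and Leo are knaves.
- Leo (knave) says "Victor always speaks truthfully" - this is FALSE (a lie) because Victor is a knave.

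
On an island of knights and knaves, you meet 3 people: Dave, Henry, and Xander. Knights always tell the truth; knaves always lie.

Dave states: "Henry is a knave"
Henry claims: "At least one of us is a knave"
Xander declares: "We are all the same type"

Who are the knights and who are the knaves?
Dave is a knave.
Henry is a knight.
Xander is a knave.

Verification:
- Dave (knave) says "Henry is a knave" - this is FALSE (a lie) because Henry is a knight.
- Henry (knight) says "At least one of us is a knave" - this is TRUE because Dave and Xander are knaves.
- Xander (knave) says "We are all the same type" - this is FALSE (a lie) because Henry is a knight and Dave and Xander are knaves.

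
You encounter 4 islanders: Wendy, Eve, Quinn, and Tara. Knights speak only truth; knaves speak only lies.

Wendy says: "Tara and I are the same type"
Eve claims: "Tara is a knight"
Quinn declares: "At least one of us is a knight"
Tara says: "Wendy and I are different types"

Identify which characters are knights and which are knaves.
Wendy is a knave.
Eve is a knight.
Quinn is a knight.
Tara is a knight.

Verification:
- Wendy (knave) says "Tara and I are the same type" - this is FALSE (a lie) because Wendy is a knave and Tara is a knight.
- Eve (knight) says "Tara is a knight" - this is TRUE because Tara is a knight.
- Quinn (knight) says "At least one of us is a knight" - this is TRUE because Eve, Quinn, and Tara are knights.
- Tara (knight) says "Wendy and I are different types" - this is TRUE because Tara is a knight and Wendy is a knave.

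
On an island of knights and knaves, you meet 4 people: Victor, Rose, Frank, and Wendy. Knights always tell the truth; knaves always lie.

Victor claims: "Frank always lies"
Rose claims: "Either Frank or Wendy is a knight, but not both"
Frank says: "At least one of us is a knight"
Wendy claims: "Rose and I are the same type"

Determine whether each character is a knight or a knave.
Victor is a knave.
Rose is a knight.
Frank is a knight.
Wendy is a knave.

Verification:
- Victor (knave) says "Frank always lies" - this is FALSE (a lie) because Frank is a knight.
- Rose (knight) says "Either Frank or Wendy is a knight, but not both" - this is TRUE because Frank is a knight and Wendy is a knave.
- Frank (knight) says "At least one of us is a knight" - this is TRUE because Rose and Frank are knights.
- Wendy (knave) says "Rose and I are the same type" - this is FALSE (a lie) because Wendy is a knave and Rose is a knight.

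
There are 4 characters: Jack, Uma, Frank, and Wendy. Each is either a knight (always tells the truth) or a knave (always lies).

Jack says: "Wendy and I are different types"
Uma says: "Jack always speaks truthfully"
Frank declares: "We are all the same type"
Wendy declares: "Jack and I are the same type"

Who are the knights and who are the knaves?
Jack is a knight.
Uma is a knight.
Frank is a knave.
Wendy is a knave.

Verification:
- Jack (knight) says "Wendy and I are different types" - this is TRUE because Jack is a knight and Wendy is a knave.
- Uma (knight) says "Jack always speaks truthfully" - this is TRUE because Jack is a knight.
- Frank (knave) says "We are all the same type" - this is FALSE (a lie) because Jack and Uma are knights and Frank and Wendy are knaves.
- Wendy (knave) says "Jack and I are the same type" - this is FALSE (a lie) because Wendy is a knave and Jack is a knight.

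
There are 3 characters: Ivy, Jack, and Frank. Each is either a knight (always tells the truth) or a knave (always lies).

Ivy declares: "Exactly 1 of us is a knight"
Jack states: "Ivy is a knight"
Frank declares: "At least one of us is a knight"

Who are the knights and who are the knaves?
Ivy is a knave.
Jack is a knave.
Frank is a knave.

Verification:
- Ivy (knave) says "Exactly 1 of us is a knight" - this is FALSE (a lie) because there are 0 knights.
- Jack (knave) says "Ivy is a knight" - this is FALSE (a lie) because Ivy is a knave.
- Frank (knave) says "At least one of us is a knight" - this is FALSE (a lie) because no one is a knight.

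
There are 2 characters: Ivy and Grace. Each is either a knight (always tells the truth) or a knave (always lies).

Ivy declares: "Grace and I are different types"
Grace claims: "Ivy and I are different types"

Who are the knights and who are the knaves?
Ivy is a knave.
Grace is a knave.

Verification:
- Ivy (knave) says "Grace and I are different types" - this is FALSE (a lie) because Ivy is a knave and Grace is a knave.
- Grace (knave) says "Ivy and I are different types" - this is FALSE (a lie) because Grace is a knave and Ivy is a knave.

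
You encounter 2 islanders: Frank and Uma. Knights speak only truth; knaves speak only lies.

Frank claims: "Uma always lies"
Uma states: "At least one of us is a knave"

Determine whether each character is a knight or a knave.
Frank is a knave.
Uma is a knight.

Verification:
- Frank (knave) says "Uma always lies" - this is FALSE (a lie) because Uma is a knight.
- Uma (knight) says "At least one of us is a knave" - this is TRUE because Frank is a knave.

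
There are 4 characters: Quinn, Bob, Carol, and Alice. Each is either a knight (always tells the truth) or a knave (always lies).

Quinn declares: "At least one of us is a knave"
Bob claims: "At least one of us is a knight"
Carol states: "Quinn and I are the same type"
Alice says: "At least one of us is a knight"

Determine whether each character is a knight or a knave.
Quinn is a knight.
Bob is a knight.
Carol is a knave.
Alice is a knight.

Verification:
- Quinn (knight) says "At least one of us is a knave" - this is TRUE because Carol is a knave.
- Bob (knight) says "At least one of us is a knight" - this is TRUE because Quinn, Bob, and Alice are knights.
- Carol (knave) says "Quinn and I are the same type" - this is FALSE (a lie) because Carol is a knave and Quinn is a knight.
- Alice (knight) says "At least one of us is a knight" - this is TRUE because Quinn, Bob, and Alice are knights.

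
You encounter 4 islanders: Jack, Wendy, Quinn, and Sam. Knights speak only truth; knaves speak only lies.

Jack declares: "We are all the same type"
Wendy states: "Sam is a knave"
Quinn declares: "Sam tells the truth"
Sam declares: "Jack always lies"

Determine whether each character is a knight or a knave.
Jack is a knave.
Wendy is a knave.
Quinn is a knight.
Sam is a knight.

Verification:
- Jack (knave) says "We are all the same type" - this is FALSE (a lie) because Quinn and Sam are knights and Jack and Wendy are knaves.
- Wendy (knave) says "Sam is a knave" - this is FALSE (a lie) because Sam is a knight.
- Quinn (knight) says "Sam tells the truth" - this is TRUE because Sam is a knight.
- Sam (knight) says "Jack always lies" - this is TRUE because Jack is a knave.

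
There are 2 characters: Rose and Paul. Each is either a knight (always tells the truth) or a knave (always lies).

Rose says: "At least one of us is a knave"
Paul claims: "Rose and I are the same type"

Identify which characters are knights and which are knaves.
Rose is a knight.
Paul is a knave.

Verification:
- Rose (knight) says "At least one of us is a knave" - this is TRUE because Paul is a knave.
- Paul (knave) says "Rose and I are the same type" - this is FALSE (a lie) because Paul is a knave and Rose is a knight.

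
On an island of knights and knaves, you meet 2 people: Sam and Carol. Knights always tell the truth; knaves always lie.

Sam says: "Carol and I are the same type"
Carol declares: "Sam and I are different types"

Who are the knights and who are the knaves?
Sam is a knave.
Carol is a knight.

Verification:
- Sam (knave) says "Carol and I are the same type" - this is FALSE (a lie) because Sam is a knave and Carol is a knight.
- Carol (knight) says "Sam and I are different types" - this is TRUE because Carol is a knight and Sam is a knave.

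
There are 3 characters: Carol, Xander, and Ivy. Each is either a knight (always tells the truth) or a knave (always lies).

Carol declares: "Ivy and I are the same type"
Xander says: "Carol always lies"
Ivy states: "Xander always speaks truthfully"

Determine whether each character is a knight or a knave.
Carol is a knave.
Xander is a knight.
Ivy is a knight.

Verification:
- Carol (knave) says "Ivy and I are the same type" - this is FALSE (a lie) because Carol is a knave and Ivy is a knight.
- Xander (knight) says "Carol always lies" - this is TRUE because Carol is a knave.
- Ivy (knight) says "Xander always speaks truthfully" - this is TRUE because Xander is a knight.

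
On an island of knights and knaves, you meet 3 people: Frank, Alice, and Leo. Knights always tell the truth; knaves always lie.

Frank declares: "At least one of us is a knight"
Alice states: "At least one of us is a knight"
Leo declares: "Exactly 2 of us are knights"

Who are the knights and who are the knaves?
Frank is a knave.
Alice is a knave.
Leo is a knave.

Verification:
- Frank (knave) says "At least one of us is a knight" - this is FALSE (a lie) because no one is a knight.
- Alice (knave) says "At least one of us is a knight" - this is FALSE (a lie) because no one is a knight.
- Leo (knave) says "Exactly 2 of us are knights" - this is FALSE (a lie) because there are 0 knights.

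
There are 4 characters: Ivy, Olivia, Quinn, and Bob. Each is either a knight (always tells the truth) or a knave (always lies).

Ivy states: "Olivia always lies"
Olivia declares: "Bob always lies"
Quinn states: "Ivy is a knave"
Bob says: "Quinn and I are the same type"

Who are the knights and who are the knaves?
Ivy is a knave.
Olivia is a knight.
Quinn is a knight.
Bob is a knave.

Verification:
- Ivy (knave) says "Olivia always lies" - this is FALSE (a lie) because Olivia is a knight.
- Olivia (knight) says "Bob always lies" - this is TRUE because Bob is a knave.
- Quinn (knight) says "Ivy is a knave" - this is TRUE because Ivy is a knave.
- Bob (knave) says "Quinn and I are the same type" - this is FALSE (a lie) because Bob is a knave and Quinn is a knight.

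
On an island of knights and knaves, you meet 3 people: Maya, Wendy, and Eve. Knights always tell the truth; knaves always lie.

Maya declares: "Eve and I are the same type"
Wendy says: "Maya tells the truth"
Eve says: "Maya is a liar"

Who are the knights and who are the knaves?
Maya is a knave.
Wendy is a knave.
Eve is a knight.

Verification:
- Maya (knave) says "Eve and I are the same type" - this is FALSE (a lie) because Maya is a knave and Eve is a knight.
- Wendy (knave) says "Maya tells the truth" - this is FALSE (a lie) because Maya is a knave.
- Eve (knight) says "Maya is a liar" - this is TRUE because Maya is a knave.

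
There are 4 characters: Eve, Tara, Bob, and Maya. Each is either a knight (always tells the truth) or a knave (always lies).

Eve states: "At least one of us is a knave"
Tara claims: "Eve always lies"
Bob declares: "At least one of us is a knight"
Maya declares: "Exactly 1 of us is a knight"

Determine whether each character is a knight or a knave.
Eve is a knight.
Tara is a knave.
Bob is a knight.
Maya is a knave.

Verification:
- Eve (knight) says "At least one of us is a knave" - this is TRUE because Tara and Maya are knaves.
- Tara (knave) says "Eve always lies" - this is FALSE (a lie) because Eve is a knight.
- Bob (knight) says "At least one of us is a knight" - this is TRUE because Eve and Bob are knights.
- Maya (knave) says "Exactly 1 of us is a knight" - this is FALSE (a lie) because there are 2 knights.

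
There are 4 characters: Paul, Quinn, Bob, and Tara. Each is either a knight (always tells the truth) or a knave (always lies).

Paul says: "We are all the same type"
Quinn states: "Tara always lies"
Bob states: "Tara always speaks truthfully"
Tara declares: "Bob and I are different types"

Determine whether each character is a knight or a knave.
Paul is a knave.
Quinn is a knight.
Bob is a knave.
Tara is a knave.

Verification:
- Paul (knave) says "We are all the same type" - this is FALSE (a lie) because Quinn is a knight and Paul, Bob, and Tara are knaves.
- Quinn (knight) says "Tara always lies" - this is TRUE because Tara is a knave.
- Bob (knave) says "Tara always speaks truthfully" - this is FALSE (a lie) because Tara is a knave.
- Tara (knave) says "Bob and I are different types" - this is FALSE (a lie) because Tara is a knave and Bob is a knave.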